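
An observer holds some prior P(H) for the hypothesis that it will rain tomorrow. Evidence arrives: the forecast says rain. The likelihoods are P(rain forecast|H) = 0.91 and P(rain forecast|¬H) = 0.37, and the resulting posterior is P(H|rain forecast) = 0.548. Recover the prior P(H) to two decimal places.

P(H) = 0.33

In odds form, posterior odds = prior odds × likelihood ratio, so prior odds = posterior odds ÷ LR.
Posterior odds = 0.548/(1−0.548) = 1.2124. LR = 0.91/0.37 = 2.4595.
Prior odds = 1.2124/2.4595 = 0.4929, so P(H) = 0.4929/(1+0.4929) ≈ 0.33.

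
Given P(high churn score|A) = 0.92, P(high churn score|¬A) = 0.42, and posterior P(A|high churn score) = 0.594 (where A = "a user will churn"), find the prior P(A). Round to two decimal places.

P(A) = 0.40

In odds form, posterior odds = prior odds × likelihood ratio, so prior odds = posterior odds ÷ LR.
Posterior odds = 0.594/(1−0.594) = 1.4631. LR = 0.92/0.42 = 2.1905.
Prior odds = 1.4631/2.1905 = 0.6679, so P(A) = 0.6679/(1+0.6679) ≈ 0.40.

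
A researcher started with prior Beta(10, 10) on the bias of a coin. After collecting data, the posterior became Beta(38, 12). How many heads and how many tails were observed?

28 heads and 2 tails

Under Beta–binomial conjugacy the posterior parameters are (α+s, β+f).
Match parameters: s=38−10=28, f=12−10=2.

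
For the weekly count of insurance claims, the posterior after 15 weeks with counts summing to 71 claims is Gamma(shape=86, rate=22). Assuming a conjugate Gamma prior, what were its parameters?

Gamma(shape=15, rate=7)

A Gamma(α, β) prior (rate parametrization) on a Poisson rate with n observations summing to S gives posterior Gamma(α+S, β+n).
So α = 86 − 71 = 15 and β = 22 − 15 = 7.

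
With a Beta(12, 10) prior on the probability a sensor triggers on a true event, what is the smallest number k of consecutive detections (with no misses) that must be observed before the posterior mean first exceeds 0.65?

k = 7

After k detections and 0 misses the posterior is Beta(12+k, 10), with mean (12+k)/(12+10+k).
Set (12+k)/(22+k) > 0.65 and solve: k > (0.65·22 − 12)/(1 − 0.65) = 6.571.
The smallest integer exceeding 6.571 is 7.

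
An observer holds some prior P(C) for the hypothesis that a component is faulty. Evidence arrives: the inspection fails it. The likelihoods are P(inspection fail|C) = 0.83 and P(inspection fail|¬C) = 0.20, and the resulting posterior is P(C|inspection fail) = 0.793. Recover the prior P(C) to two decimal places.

In odds form, posterior odds = prior odds × likelihood ratio, so prior odds = posterior odds ÷ LR.
Posterior odds = 0.793/(1−0.793) = 3.8309. LR = 0.83/0.20 = 4.1500.
Prior odds = 3.8309/4.1500 = 0.9231, so P(C) = 0.9231/(1+0.9231) ≈ 0.48.

P(C) = 0.48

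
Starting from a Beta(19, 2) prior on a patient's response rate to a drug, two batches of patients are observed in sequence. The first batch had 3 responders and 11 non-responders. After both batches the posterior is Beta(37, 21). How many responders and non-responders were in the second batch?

15 responders and 8 non-responders

Because Beta–binomial updating is additive in the counts, the combined data contributed (α_post−α_prior, β_post−β_prior) successes and failures.
Total across both batches: 37−19=18 responders, 21−2=19 non-responders.
Subtract the first batch: 18−3=15 responders and 19−11=8 non-responders.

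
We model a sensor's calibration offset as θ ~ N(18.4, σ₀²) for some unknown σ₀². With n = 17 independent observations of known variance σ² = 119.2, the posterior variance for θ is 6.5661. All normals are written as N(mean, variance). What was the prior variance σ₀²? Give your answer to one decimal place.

Posterior precision equals prior precision plus data precision: 1/σ_n² = 1/σ₀² + n/σ².
So 1/σ₀² = 1/6.5661 − 17/119.2 = 0.152297 − 0.142617 = 0.009680.
Hence σ₀² = 1/0.009680 ≈ 103.3.

σ₀² = 103.3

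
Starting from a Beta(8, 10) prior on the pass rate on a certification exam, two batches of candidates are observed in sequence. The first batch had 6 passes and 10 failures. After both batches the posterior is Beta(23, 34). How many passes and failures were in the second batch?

9 passes and 14 failures

Because Beta–binomial updating is additive in the counts, the combined data contributed (α_post−α_prior, β_post−β_prior) successes and failures.
Total across both batches: 23−8=15 passes, 34−10=24 failures.
Subtract the first batch: 15−6=9 passes and 24−10=14 failures.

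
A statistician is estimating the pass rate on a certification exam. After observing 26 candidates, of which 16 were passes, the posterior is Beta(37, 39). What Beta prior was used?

Beta(21, 29)

Under Beta–binomial conjugacy the posterior parameters are (α+s, β+f).
Subtract the data counts: 37−16=21, 39−10=29.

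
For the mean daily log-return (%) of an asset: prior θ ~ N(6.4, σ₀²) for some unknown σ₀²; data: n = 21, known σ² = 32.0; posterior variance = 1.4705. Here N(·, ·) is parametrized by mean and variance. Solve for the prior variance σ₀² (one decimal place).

For the Normal–Normal model with known σ², precisions add: τ_n = τ₀ + n/σ².
So 1/σ₀² = 1/1.4705 − 21/32.0 = 0.680041 − 0.656250 = 0.023791.
Hence σ₀² = 1/0.023791 ≈ 42.0.

σ₀² = 42.0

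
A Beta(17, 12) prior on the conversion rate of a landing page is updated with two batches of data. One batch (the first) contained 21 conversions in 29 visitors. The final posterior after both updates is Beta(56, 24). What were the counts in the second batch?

Sequential conjugate updates are equivalent to a single update on the pooled data, so total successes = posterior α − prior α and total failures = posterior β − prior β.
Total across both batches: 56−17=39 conversions, 24−12=12 bounces.
Subtract the first batch: 39−21=18 conversions and 12−8=4 bounces.

18 conversions and 4 bounces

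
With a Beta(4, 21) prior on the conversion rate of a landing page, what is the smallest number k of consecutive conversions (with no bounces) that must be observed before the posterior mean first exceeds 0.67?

k = 39

After k conversions and 0 bounces the posterior is Beta(4+k, 21), with mean (4+k)/(4+21+k).
Set (4+k)/(25+k) > 0.67 and solve: k > (0.67·25 − 4)/(1 − 0.67) = 38.636.
The smallest integer exceeding 38.636 is 39, and checking k=39: (43)/(64) = 0.6719 > 0.67.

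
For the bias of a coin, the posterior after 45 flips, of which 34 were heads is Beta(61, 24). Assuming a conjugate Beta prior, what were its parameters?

Beta(27, 13)

A Beta(a, b) prior with s successes and f failures in binomial data gives a Beta(a+s, b+f) posterior.
Subtract the data counts: 61−34=27, 24−11=13.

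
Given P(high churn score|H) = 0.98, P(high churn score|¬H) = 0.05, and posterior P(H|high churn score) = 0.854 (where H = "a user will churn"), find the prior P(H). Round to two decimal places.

In odds form, posterior odds = prior odds × likelihood ratio, so prior odds = posterior odds ÷ LR.
Posterior odds = 0.854/(1−0.854) = 5.8493. LR = 0.98/0.05 = 19.6000.
Prior odds = 5.8493/19.6000 = 0.2984, so P(H) = 0.2984/(1+0.2984) ≈ 0.23.

P(H) = 0.23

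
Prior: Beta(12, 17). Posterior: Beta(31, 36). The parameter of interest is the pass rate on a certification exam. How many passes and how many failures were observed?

Under Beta–binomial conjugacy the posterior parameters are (a+s, b+f).
Match parameters: s=31−12=19, f=36−17=19.

19 passes and 19 failures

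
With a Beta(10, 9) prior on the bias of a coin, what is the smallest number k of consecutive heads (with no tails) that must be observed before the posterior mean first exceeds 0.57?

After k heads and 0 tails the posterior is Beta(10+k, 9), with mean (10+k)/(10+9+k).
Set (10+k)/(19+k) > 0.57 and solve: k > (0.57·19 − 10)/(1 − 0.57) = 1.930.
The smallest integer exceeding 1.930 is 2.

k = 2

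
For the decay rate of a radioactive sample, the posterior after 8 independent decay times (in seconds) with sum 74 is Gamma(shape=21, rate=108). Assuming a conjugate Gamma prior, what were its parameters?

Gamma–exponential conjugacy: posterior shape = α + n, posterior rate = β + Σtᵢ.
So α = 21 − 8 = 13 and β = 108 − 74 = 34.

Gamma(shape=13, rate=34)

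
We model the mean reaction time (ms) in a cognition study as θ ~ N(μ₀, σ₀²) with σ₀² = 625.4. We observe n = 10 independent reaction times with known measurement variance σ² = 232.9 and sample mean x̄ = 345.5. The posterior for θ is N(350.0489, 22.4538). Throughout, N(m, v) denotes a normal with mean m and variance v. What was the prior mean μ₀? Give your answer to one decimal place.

With known observation variance, the Normal–Normal posterior has precision τ_n = τ₀ + n/σ² and mean μ_n = (τ₀μ₀ + (n/σ²)x̄)/τ_n.
Here τ₀ = 1/625.4 = 0.001599 and τ_data = 10/232.9 = 0.042937, so τ_n = 0.044536.
Rearranging for μ₀: μ₀ = (μ_n·τ_n − τ_data·x̄)/τ₀ = (350.0489·0.044536 − 0.042937·345.5) / 0.001599 = 0.755044/0.001599 ≈ 472.2.

μ₀ = 472.2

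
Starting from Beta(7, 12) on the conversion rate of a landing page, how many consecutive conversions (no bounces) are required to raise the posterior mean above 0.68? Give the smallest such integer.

k = 19

After k conversions and 0 bounces the posterior is Beta(7+k, 12), with mean (7+k)/(7+12+k).
Set (7+k)/(19+k) > 0.68 and solve: k > (0.68·19 − 7)/(1 − 0.68) = 18.500.
The smallest integer exceeding 18.500 is 19, and checking k=19: (26)/(38) = 0.6842 > 0.68.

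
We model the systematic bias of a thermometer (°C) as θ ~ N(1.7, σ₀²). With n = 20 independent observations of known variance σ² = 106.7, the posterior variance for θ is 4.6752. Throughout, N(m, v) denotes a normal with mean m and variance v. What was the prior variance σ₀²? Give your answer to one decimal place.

For the Normal–Normal model with known σ², precisions add: τ_n = τ₀ + n/σ².
So 1/σ₀² = 1/4.6752 − 20/106.7 = 0.213895 − 0.187441 = 0.026454.
Hence σ₀² = 1/0.026454 ≈ 37.8.

σ₀² = 37.8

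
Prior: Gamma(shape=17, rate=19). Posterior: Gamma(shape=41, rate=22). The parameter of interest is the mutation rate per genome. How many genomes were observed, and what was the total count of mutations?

n = 3 genomes with total 24 mutations

Gamma–Poisson conjugacy: posterior shape = α + Σxᵢ, posterior rate = β + n.
Matching: Σxᵢ = 41 − 17 = 24 and n = 22 − 19 = 3.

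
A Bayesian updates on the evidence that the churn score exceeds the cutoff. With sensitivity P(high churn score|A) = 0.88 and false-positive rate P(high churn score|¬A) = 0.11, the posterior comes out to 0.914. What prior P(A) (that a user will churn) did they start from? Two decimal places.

In odds form, posterior odds = prior odds × likelihood ratio, so prior odds = posterior odds ÷ LR.
Posterior odds = 0.914/(1−0.914) = 10.6279. LR = 0.88/0.11 = 8.0000.
Prior odds = 10.6279/8.0000 = 1.3285, so P(A) = 1.3285/(1+1.3285) ≈ 0.57.

P(A) = 0.57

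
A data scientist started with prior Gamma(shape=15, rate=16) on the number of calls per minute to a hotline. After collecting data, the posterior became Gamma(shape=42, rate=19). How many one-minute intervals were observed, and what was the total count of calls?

A Gamma(α, β) prior (rate parametrization) on a Poisson rate with n observations summing to S gives posterior Gamma(α+S, β+n).
Matching: Σxᵢ = 42 − 15 = 27 and n = 19 − 16 = 3.

n = 3 one-minute intervals with total 27 calls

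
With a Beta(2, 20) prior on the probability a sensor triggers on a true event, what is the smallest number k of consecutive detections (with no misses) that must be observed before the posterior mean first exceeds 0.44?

k = 14

After k detections and 0 misses the posterior is Beta(2+k, 20), with mean (2+k)/(2+20+k).
Set (2+k)/(22+k) > 0.44 and solve: k > (0.44·22 − 2)/(1 − 0.44) = 13.714.
The smallest integer exceeding 13.714 is 14, and checking k=14: (16)/(36) = 0.4444 > 0.44.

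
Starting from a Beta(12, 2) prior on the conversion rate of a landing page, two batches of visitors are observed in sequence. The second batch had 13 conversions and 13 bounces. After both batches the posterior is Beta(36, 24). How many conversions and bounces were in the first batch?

Because Beta–binomial updating is additive in the counts, the combined data contributed (α_post−α_prior, β_post−β_prior) successes and failures.
Total across both batches: 36−12=24 conversions, 24−2=22 bounces.
Subtract the second batch: 24−13=11 conversions and 22−13=9 bounces.

11 conversions and 9 bounces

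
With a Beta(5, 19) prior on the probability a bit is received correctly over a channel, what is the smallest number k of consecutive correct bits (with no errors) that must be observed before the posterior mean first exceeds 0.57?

k = 21

After k correct bits and 0 errors the posterior is Beta(5+k, 19), with mean (5+k)/(5+19+k).
Set (5+k)/(24+k) > 0.57 and solve: k > (0.57·24 − 5)/(1 − 0.57) = 20.186.
The smallest integer exceeding 20.186 is 21, and checking k=21: (26)/(45) = 0.5778 > 0.57.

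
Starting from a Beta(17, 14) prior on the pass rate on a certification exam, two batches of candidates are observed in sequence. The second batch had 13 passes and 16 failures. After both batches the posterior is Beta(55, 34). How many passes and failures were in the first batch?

25 passes and 4 failures

Because Beta–binomial updating is additive in the counts, the combined data contributed (α_post−α_prior, β_post−β_prior) successes and failures.
Total across both batches: 55−17=38 passes, 34−14=20 failures.
Subtract the second batch: 38−13=25 passes and 20−16=4 failures.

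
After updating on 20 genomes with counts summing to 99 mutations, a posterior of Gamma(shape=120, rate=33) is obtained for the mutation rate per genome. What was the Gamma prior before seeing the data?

Gamma–Poisson conjugacy: posterior shape = α + Σxᵢ, posterior rate = β + n.
So α = 120 − 99 = 21 and β = 33 − 20 = 13.

Gamma(shape=21, rate=13)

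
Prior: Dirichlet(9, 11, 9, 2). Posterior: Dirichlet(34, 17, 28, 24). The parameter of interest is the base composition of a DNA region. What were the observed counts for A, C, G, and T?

For a Dirichlet(α) prior with multinomial counts c, the posterior is Dirichlet(α + c) componentwise.
Counts are posterior − prior componentwise: 34−9=25, 17−11=6, 28−9=19, 24−2=22.

counts (25, 6, 19, 22)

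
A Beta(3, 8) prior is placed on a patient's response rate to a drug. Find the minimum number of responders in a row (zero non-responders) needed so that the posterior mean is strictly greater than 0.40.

After k responders and 0 non-responders the posterior is Beta(3+k, 8), with mean (3+k)/(3+8+k).
Set (3+k)/(11+k) > 0.40 and solve: k > (0.40·11 − 3)/(1 − 0.40) = 2.333.
The smallest integer exceeding 2.333 is 3, and checking k=3: (6)/(14) = 0.4286 > 0.40.

k = 3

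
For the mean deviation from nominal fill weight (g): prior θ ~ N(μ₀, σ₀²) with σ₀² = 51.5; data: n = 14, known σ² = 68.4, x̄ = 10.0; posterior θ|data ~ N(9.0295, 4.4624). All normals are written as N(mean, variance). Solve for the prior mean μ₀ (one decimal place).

The posterior mean is a precision-weighted average: μ_n = (τ₀μ₀ + τ_data·x̄)/(τ₀+τ_data), with τ₀=1/σ₀² and τ_data=n/σ².
Here τ₀ = 1/51.5 = 0.019417 and τ_data = 14/68.4 = 0.204678, so τ_n = 0.224095.
Rearranging for μ₀: μ₀ = (μ_n·τ_n − τ_data·x̄)/τ₀ = (9.0295·0.224095 − 0.204678·10.0) / 0.019417 = -0.023314/0.019417 ≈ -1.2.

μ₀ = -1.2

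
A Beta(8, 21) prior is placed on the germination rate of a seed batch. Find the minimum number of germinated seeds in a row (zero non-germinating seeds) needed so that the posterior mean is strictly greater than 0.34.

k = 3

After k germinated seeds and 0 non-germinating seeds the posterior is Beta(8+k, 21), with mean (8+k)/(8+21+k).
Set (8+k)/(29+k) > 0.34 and solve: k > (0.34·29 − 8)/(1 − 0.34) = 2.818.
The smallest integer exceeding 2.818 is 3.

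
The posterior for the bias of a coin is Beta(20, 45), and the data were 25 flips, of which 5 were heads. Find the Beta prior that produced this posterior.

Beta(15, 25)

Beta is conjugate to the binomial likelihood: posterior = Beta(a+s, b+f).
So a = 20 − 5 = 15 and b = 45 − 20 = 25.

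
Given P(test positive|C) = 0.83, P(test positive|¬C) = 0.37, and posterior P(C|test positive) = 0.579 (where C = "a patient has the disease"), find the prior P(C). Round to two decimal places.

P(C) = 0.38

Bayes' rule in odds form gives O(C|E) = O(C)·[P(E|C)/P(E|¬C)], hence O(C) = O(C|E)/LR.
Posterior odds = 0.579/(1−0.579) = 1.3753. LR = 0.83/0.37 = 2.2432.
Prior odds = 1.3753/2.2432 = 0.6131, so P(C) = 0.6131/(1+0.6131) ≈ 0.38.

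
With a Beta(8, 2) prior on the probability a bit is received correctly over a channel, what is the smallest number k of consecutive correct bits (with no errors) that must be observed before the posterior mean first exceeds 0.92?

After k correct bits and 0 errors the posterior is Beta(8+k, 2), with mean (8+k)/(8+2+k).
Set (8+k)/(10+k) > 0.92 and solve: k > (0.92·10 − 8)/(1 − 0.92) = 15.000.
The smallest integer exceeding 15.000 is 16, and checking k=16: (24)/(26) = 0.9231 > 0.92.

k = 16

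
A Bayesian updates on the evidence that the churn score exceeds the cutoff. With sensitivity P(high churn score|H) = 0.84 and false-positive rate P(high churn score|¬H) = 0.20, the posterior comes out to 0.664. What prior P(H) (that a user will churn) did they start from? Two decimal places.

P(H) = 0.32

In odds form, posterior odds = prior odds × likelihood ratio, so prior odds = posterior odds ÷ LR.
Posterior odds = 0.664/(1−0.664) = 1.9762. LR = 0.84/0.20 = 4.2000.
Prior odds = 1.9762/4.2000 = 0.4705, so P(H) = 0.4705/(1+0.4705) ≈ 0.32.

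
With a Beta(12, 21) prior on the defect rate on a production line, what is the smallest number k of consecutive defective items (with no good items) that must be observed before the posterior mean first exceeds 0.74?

k = 48

After k defective items and 0 good items the posterior is Beta(12+k, 21), with mean (12+k)/(12+21+k).
Set (12+k)/(33+k) > 0.74 and solve: k > (0.74·33 − 12)/(1 − 0.74) = 47.769.
The smallest integer exceeding 47.769 is 48.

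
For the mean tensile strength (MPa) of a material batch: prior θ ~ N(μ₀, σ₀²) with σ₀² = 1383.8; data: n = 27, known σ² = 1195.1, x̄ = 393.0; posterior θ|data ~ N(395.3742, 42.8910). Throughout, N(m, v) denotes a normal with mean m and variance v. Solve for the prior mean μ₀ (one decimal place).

μ₀ = 469.6

The posterior mean is a precision-weighted average: μ_n = (τ₀μ₀ + τ_data·x̄)/(τ₀+τ_data), with τ₀=1/σ₀² and τ_data=n/σ².
Here τ₀ = 1/1383.8 = 0.000723 and τ_data = 27/1195.1 = 0.022592, so τ_n = 0.023315.
Rearranging for μ₀: μ₀ = (μ_n·τ_n − τ_data·x̄)/τ₀ = (395.3742·0.023315 − 0.022592·393.0) / 0.000723 = 0.339493/0.000723 ≈ 469.6.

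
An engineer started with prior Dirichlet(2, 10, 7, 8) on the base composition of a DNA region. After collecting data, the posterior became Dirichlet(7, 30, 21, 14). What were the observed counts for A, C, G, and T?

counts (5, 20, 14, 6)

For a Dirichlet(α) prior with multinomial counts c, the posterior is Dirichlet(α + c) componentwise.
Counts are posterior − prior componentwise: 7−2=5, 30−10=20, 21−7=14, 14−8=6.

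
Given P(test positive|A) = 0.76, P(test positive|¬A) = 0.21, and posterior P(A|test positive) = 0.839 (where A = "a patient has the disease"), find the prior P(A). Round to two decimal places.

P(A) = 0.59

Bayes' rule in odds form gives O(A|E) = O(A)·[P(E|A)/P(E|¬A)], hence O(A) = O(A|E)/LR.
Posterior odds = 0.839/(1−0.839) = 5.2112. LR = 0.76/0.21 = 3.6190.
Prior odds = 5.2112/3.6190 = 1.4400, so P(A) = 1.4400/(1+1.4400) ≈ 0.59.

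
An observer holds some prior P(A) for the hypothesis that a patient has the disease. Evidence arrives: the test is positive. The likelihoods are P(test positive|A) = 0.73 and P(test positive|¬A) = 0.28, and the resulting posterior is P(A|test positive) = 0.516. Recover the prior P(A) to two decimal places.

P(A) = 0.29

In odds form, posterior odds = prior odds × likelihood ratio, so prior odds = posterior odds ÷ LR.
Posterior odds = 0.516/(1−0.516) = 1.0661. LR = 0.73/0.28 = 2.6071.
Prior odds = 1.0661/2.6071 = 0.4089, so P(A) = 0.4089/(1+0.4089) ≈ 0.29.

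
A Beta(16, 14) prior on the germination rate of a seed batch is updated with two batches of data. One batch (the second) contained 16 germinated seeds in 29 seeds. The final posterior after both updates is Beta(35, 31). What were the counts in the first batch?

Sequential conjugate updates are equivalent to a single update on the pooled data, so total successes = posterior α − prior α and total failures = posterior β − prior β.
Total across both batches: 35−16=19 germinated seeds, 31−14=17 non-germinating seeds.
Subtract the second batch: 19−16=3 germinated seeds and 17−13=4 non-germinating seeds.

3 germinated seeds and 4 non-germinating seeds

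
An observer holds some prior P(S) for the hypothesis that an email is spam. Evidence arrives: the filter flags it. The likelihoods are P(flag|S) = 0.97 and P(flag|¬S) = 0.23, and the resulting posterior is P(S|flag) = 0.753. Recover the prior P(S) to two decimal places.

P(S) = 0.42

Bayes' rule in odds form gives O(S|E) = O(S)·[P(E|S)/P(E|¬S)], hence O(S) = O(S|E)/LR.
Posterior odds = 0.753/(1−0.753) = 3.0486. LR = 0.97/0.23 = 4.2174.
Prior odds = 3.0486/4.2174 = 0.7229, so P(S) = 0.7229/(1+0.7229) ≈ 0.42.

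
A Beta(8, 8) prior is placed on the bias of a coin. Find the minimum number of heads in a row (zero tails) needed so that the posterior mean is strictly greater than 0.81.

k = 27

After k heads and 0 tails the posterior is Beta(8+k, 8), with mean (8+k)/(8+8+k).
Set (8+k)/(16+k) > 0.81 and solve: k > (0.81·16 − 8)/(1 − 0.81) = 26.105.
The smallest integer exceeding 26.105 is 27, and checking k=27: (35)/(43) = 0.8140 > 0.81.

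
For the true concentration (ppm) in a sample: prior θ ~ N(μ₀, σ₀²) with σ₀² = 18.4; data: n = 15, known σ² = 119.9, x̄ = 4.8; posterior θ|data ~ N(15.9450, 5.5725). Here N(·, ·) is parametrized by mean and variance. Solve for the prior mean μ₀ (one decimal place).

μ₀ = 41.6

With known observation variance, the Normal–Normal posterior has precision τ_n = τ₀ + n/σ² and mean μ_n = (τ₀μ₀ + (n/σ²)x̄)/τ_n.
Here τ₀ = 1/18.4 = 0.054348 and τ_data = 15/119.9 = 0.125104, so τ_n = 0.179452.
Rearranging for μ₀: μ₀ = (μ_n·τ_n − τ_data·x̄)/τ₀ = (15.9450·0.179452 − 0.125104·4.8) / 0.054348 = 2.260863/0.054348 ≈ 41.6.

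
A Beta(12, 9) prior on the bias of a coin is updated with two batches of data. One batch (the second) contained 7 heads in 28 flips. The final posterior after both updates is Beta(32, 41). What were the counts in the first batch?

Because Beta–binomial updating is additive in the counts, the combined data contributed (α_post−α_prior, β_post−β_prior) successes and failures.
Total across both batches: 32−12=20 heads, 41−9=32 tails.
Subtract the second batch: 20−7=13 heads and 32−21=11 tails.

13 heads and 11 tails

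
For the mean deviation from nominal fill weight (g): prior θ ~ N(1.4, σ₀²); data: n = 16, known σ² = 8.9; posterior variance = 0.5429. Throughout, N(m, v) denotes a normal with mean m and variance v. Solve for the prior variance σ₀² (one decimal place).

For the Normal–Normal model with known σ², precisions add: τ_n = τ₀ + n/σ².
So 1/σ₀² = 1/0.5429 − 16/8.9 = 1.841960 − 1.797753 = 0.044207.
Hence σ₀² = 1/0.044207 ≈ 22.6.

σ₀² = 22.6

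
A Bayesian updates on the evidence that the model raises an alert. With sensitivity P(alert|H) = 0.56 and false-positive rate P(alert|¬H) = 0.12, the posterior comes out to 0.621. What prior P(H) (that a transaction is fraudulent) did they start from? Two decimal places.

P(H) = 0.26

In odds form, posterior odds = prior odds × likelihood ratio, so prior odds = posterior odds ÷ LR.
Posterior odds = 0.621/(1−0.621) = 1.6385. LR = 0.56/0.12 = 4.6667.
Prior odds = 1.6385/4.6667 = 0.3511, so P(H) = 0.3511/(1+0.3511) ≈ 0.26.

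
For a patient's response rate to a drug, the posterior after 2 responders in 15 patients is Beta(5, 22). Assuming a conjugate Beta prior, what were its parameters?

Beta(3, 9)

Beta is conjugate to the binomial likelihood: posterior = Beta(α+s, β+f).
So α = 5 − 2 = 3 and β = 22 − 13 = 9.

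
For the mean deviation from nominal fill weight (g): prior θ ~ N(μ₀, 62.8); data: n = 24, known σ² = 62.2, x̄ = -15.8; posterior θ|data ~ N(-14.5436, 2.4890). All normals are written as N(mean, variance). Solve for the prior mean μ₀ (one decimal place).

μ₀ = 15.9

The posterior mean is a precision-weighted average: μ_n = (τ₀μ₀ + τ_data·x̄)/(τ₀+τ_data), with τ₀=1/σ₀² and τ_data=n/σ².
Here τ₀ = 1/62.8 = 0.015924 and τ_data = 24/62.2 = 0.385852, so τ_n = 0.401776.
Rearranging for μ₀: μ₀ = (μ_n·τ_n − τ_data·x̄)/τ₀ = (-14.5436·0.401776 − 0.385852·-15.8) / 0.015924 = 0.253192/0.015924 ≈ 15.9.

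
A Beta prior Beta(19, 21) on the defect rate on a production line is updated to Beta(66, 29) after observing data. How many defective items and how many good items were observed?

47 defective items and 8 good items

Beta is conjugate to the binomial likelihood: posterior = Beta(a+s, b+f).
Match parameters: s=66−19=47, f=29−21=8.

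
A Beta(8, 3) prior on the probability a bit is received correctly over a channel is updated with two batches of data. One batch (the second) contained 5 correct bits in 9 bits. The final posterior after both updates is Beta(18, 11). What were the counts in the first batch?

Because Beta–binomial updating is additive in the counts, the combined data contributed (α_post−α_prior, β_post−β_prior) successes and failures.
Total across both batches: 18−8=10 correct bits, 11−3=8 errors.
Subtract the second batch: 10−5=5 correct bits and 8−4=4 errors.

5 correct bits and 4 errors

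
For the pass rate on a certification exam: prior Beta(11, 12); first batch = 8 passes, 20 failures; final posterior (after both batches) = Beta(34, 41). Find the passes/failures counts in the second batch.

15 passes and 9 failures

Because Beta–binomial updating is additive in the counts, the combined data contributed (α_post−α_prior, β_post−β_prior) successes and failures.
Total across both batches: 34−11=23 passes, 41−12=29 failures.
Subtract the first batch: 23−8=15 passes and 29−20=9 failures.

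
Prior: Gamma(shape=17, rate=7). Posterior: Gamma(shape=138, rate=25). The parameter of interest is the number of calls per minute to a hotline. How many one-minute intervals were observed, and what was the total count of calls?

Gamma–Poisson conjugacy: posterior shape = α + Σxᵢ, posterior rate = β + n.
Matching: Σxᵢ = 138 − 17 = 121 and n = 25 − 7 = 18.

n = 18 one-minute intervals with total 121 calls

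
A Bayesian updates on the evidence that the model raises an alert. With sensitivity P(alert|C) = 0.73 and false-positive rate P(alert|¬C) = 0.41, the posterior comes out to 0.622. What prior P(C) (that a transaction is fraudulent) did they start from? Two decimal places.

Bayes' rule in odds form gives O(C|E) = O(C)·[P(E|C)/P(E|¬C)], hence O(C) = O(C|E)/LR.
Posterior odds = 0.622/(1−0.622) = 1.6455. LR = 0.73/0.41 = 1.7805.
Prior odds = 1.6455/1.7805 = 0.9242, so P(C) = 0.9242/(1+0.9242) ≈ 0.48.

P(C) = 0.48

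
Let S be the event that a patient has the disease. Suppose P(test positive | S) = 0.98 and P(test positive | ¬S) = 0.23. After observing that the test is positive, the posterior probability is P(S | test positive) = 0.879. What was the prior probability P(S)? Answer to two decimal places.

Bayes' rule in odds form gives O(S|E) = O(S)·[P(E|S)/P(E|¬S)], hence O(S) = O(S|E)/LR.
Posterior odds = 0.879/(1−0.879) = 7.2645. LR = 0.98/0.23 = 4.2609.
Prior odds = 7.2645/4.2609 = 1.7049, so P(S) = 1.7049/(1+1.7049) ≈ 0.63.

P(S) = 0.63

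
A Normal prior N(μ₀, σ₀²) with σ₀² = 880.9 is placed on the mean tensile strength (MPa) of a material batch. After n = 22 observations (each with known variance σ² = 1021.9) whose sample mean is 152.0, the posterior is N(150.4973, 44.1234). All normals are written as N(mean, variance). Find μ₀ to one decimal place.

With known observation variance, the Normal–Normal posterior has precision τ_n = τ₀ + n/σ² and mean μ_n = (τ₀μ₀ + (n/σ²)x̄)/τ_n.
Here τ₀ = 1/880.9 = 0.001135 and τ_data = 22/1021.9 = 0.021529, so τ_n = 0.022664.
Rearranging for μ₀: μ₀ = (μ_n·τ_n − τ_data·x̄)/τ₀ = (150.4973·0.022664 − 0.021529·152.0) / 0.001135 = 0.138463/0.001135 ≈ 122.0.

μ₀ = 122.0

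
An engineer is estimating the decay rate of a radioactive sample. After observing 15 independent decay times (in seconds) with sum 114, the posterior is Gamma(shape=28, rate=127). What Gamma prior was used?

Gamma(shape=13, rate=13)

Gamma–exponential conjugacy: posterior shape = α + n, posterior rate = β + Σtᵢ.
So α = 28 − 15 = 13 and β = 127 − 114 = 13.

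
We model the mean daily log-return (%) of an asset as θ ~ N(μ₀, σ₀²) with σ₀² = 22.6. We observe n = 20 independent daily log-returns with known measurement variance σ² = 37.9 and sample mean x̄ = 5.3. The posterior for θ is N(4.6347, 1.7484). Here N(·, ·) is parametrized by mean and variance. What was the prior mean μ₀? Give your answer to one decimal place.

μ₀ = -3.3

The posterior mean is a precision-weighted average: μ_n = (τ₀μ₀ + τ_data·x̄)/(τ₀+τ_data), with τ₀=1/σ₀² and τ_data=n/σ².
Here τ₀ = 1/22.6 = 0.044248 and τ_data = 20/37.9 = 0.527704, so τ_n = 0.571952.
Rearranging for μ₀: μ₀ = (μ_n·τ_n − τ_data·x̄)/τ₀ = (4.6347·0.571952 − 0.527704·5.3) / 0.044248 = -0.146005/0.044248 ≈ -3.3.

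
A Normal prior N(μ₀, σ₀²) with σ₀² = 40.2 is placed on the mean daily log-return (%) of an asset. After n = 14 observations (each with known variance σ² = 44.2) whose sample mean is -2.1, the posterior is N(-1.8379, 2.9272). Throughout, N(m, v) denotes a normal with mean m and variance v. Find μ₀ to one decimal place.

The posterior mean is a precision-weighted average: μ_n = (τ₀μ₀ + τ_data·x̄)/(τ₀+τ_data), with τ₀=1/σ₀² and τ_data=n/σ².
Here τ₀ = 1/40.2 = 0.024876 and τ_data = 14/44.2 = 0.316742, so τ_n = 0.341618.
Rearranging for μ₀: μ₀ = (μ_n·τ_n − τ_data·x̄)/τ₀ = (-1.8379·0.341618 − 0.316742·-2.1) / 0.024876 = 0.037298/0.024876 ≈ 1.5.

μ₀ = 1.5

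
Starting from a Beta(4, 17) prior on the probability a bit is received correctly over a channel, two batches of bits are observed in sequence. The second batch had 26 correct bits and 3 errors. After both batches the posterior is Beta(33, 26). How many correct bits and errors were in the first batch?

3 correct bits and 6 errors

Because Beta–binomial updating is additive in the counts, the combined data contributed (α_post−α_prior, β_post−β_prior) successes and failures.
Total across both batches: 33−4=29 correct bits, 26−17=9 errors.
Subtract the second batch: 29−26=3 correct bits and 9−3=6 errors.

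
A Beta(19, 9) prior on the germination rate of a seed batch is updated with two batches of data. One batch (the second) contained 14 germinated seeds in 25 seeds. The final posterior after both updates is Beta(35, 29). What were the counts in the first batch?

2 germinated seeds and 9 non-germinating seeds

Sequential conjugate updates are equivalent to a single update on the pooled data, so total successes = posterior α − prior α and total failures = posterior β − prior β.
Total across both batches: 35−19=16 germinated seeds, 29−9=20 non-germinating seeds.
Subtract the second batch: 16−14=2 germinated seeds and 20−11=9 non-germinating seeds.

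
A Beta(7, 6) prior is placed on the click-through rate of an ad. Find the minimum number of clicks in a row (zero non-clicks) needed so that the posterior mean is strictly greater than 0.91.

After k clicks and 0 non-clicks the posterior is Beta(7+k, 6), with mean (7+k)/(7+6+k).
Set (7+k)/(13+k) > 0.91 and solve: k > (0.91·13 − 7)/(1 − 0.91) = 53.667.
The smallest integer exceeding 53.667 is 54, and checking k=54: (61)/(67) = 0.9104 > 0.91.

k = 54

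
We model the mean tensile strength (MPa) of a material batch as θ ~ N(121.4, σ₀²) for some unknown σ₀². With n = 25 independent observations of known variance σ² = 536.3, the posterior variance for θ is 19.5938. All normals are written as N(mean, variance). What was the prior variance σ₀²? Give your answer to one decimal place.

σ₀² = 226.2

Posterior precision equals prior precision plus data precision: 1/σ_n² = 1/σ₀² + n/σ².
So 1/σ₀² = 1/19.5938 − 25/536.3 = 0.051037 − 0.046616 = 0.004421.
Hence σ₀² = 1/0.004421 ≈ 226.2.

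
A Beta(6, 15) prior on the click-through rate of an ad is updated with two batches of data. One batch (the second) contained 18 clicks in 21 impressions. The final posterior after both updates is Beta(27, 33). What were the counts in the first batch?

3 clicks and 15 non-clicks

Because Beta–binomial updating is additive in the counts, the combined data contributed (α_post−α_prior, β_post−β_prior) successes and failures.
Total across both batches: 27−6=21 clicks, 33−15=18 non-clicks.
Subtract the second batch: 21−18=3 clicks and 18−3=15 non-clicks.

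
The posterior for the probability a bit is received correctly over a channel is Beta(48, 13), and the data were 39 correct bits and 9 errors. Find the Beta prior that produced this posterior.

Beta is conjugate to the binomial likelihood: posterior = Beta(a+s, b+f).
Subtract the data counts: 48−39=9, 13−9=4.

Beta(9, 4)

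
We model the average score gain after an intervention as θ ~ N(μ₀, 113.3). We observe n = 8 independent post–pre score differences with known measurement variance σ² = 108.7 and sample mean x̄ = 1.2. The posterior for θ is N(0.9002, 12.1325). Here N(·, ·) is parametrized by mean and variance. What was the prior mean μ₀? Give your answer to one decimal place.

With known observation variance, the Normal–Normal posterior has precision τ_n = τ₀ + n/σ² and mean μ_n = (τ₀μ₀ + (n/σ²)x̄)/τ_n.
Here τ₀ = 1/113.3 = 0.008826 and τ_data = 8/108.7 = 0.073597, so τ_n = 0.082423.
Rearranging for μ₀: μ₀ = (μ_n·τ_n − τ_data·x̄)/τ₀ = (0.9002·0.082423 − 0.073597·1.2) / 0.008826 = -0.014119/0.008826 ≈ -1.6.

μ₀ = -1.6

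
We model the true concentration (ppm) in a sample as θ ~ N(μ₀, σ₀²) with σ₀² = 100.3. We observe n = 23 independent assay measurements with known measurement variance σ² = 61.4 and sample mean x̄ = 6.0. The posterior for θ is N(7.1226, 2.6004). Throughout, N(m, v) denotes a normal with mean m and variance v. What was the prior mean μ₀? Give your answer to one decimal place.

μ₀ = 49.3

With known observation variance, the Normal–Normal posterior has precision τ_n = τ₀ + n/σ² and mean μ_n = (τ₀μ₀ + (n/σ²)x̄)/τ_n.
Here τ₀ = 1/100.3 = 0.009970 and τ_data = 23/61.4 = 0.374593, so τ_n = 0.384563.
Rearranging for μ₀: μ₀ = (μ_n·τ_n − τ_data·x̄)/τ₀ = (7.1226·0.384563 − 0.374593·6.0) / 0.009970 = 0.491530/0.009970 ≈ 49.3.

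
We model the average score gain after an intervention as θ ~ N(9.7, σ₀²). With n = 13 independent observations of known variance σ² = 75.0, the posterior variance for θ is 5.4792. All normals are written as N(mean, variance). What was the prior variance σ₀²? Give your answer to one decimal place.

Posterior precision equals prior precision plus data precision: 1/σ_n² = 1/σ₀² + n/σ².
So 1/σ₀² = 1/5.4792 − 13/75.0 = 0.182508 − 0.173333 = 0.009175.
Hence σ₀² = 1/0.009175 ≈ 109.0.

σ₀² = 109.0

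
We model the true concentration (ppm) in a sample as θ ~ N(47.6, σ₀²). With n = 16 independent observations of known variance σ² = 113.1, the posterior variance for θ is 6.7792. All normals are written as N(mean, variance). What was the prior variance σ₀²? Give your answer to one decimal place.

σ₀² = 165.5

Posterior precision equals prior precision plus data precision: 1/σ_n² = 1/σ₀² + n/σ².
So 1/σ₀² = 1/6.7792 − 16/113.1 = 0.147510 − 0.141468 = 0.006042.
Hence σ₀² = 1/0.006042 ≈ 165.5.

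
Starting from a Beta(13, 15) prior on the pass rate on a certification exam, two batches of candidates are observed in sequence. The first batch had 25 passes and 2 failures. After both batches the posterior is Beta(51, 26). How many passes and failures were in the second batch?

13 passes and 9 failures

Sequential conjugate updates are equivalent to a single update on the pooled data, so total successes = posterior α − prior α and total failures = posterior β − prior β.
Total across both batches: 51−13=38 passes, 26−15=11 failures.
Subtract the first batch: 38−25=13 passes and 11−2=9 failures.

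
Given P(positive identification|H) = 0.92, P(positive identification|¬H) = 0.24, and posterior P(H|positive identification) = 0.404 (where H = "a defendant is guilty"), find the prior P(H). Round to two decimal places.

In odds form, posterior odds = prior odds × likelihood ratio, so prior odds = posterior odds ÷ LR.
Posterior odds = 0.404/(1−0.404) = 0.6779. LR = 0.92/0.24 = 3.8333.
Prior odds = 0.6779/3.8333 = 0.1768, so P(H) = 0.1768/(1+0.1768) ≈ 0.15.

P(H) = 0.15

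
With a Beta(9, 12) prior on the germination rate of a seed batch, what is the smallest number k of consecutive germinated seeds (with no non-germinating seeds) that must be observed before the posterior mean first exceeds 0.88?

After k germinated seeds and 0 non-germinating seeds the posterior is Beta(9+k, 12), with mean (9+k)/(9+12+k).
Set (9+k)/(21+k) > 0.88 and solve: k > (0.88·21 − 9)/(1 − 0.88) = 79.000.
The smallest integer exceeding 79.000 is 80.

k = 80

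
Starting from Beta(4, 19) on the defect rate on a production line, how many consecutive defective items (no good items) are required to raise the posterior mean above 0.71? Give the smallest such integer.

After k defective items and 0 good items the posterior is Beta(4+k, 19), with mean (4+k)/(4+19+k).
Set (4+k)/(23+k) > 0.71 and solve: k > (0.71·23 − 4)/(1 − 0.71) = 42.517.
The smallest integer exceeding 42.517 is 43, and checking k=43: (47)/(66) = 0.7121 > 0.71.

k = 43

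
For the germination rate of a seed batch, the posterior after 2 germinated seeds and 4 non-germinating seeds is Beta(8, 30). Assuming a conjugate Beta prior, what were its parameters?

Beta(6, 26)

A Beta(a, b) prior with s successes and f failures in binomial data gives a Beta(a+s, b+f) posterior.
Subtract the data counts: 8−2=6, 30−4=26.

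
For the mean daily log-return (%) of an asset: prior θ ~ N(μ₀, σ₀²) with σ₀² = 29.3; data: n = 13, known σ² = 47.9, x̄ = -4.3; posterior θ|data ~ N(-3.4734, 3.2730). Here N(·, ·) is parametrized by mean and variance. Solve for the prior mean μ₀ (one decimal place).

The posterior mean is a precision-weighted average: μ_n = (τ₀μ₀ + τ_data·x̄)/(τ₀+τ_data), with τ₀=1/σ₀² and τ_data=n/σ².
Here τ₀ = 1/29.3 = 0.034130 and τ_data = 13/47.9 = 0.271399, so τ_n = 0.305529.
Rearranging for μ₀: μ₀ = (μ_n·τ_n − τ_data·x̄)/τ₀ = (-3.4734·0.305529 − 0.271399·-4.3) / 0.034130 = 0.105791/0.034130 ≈ 3.1.

μ₀ = 3.1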